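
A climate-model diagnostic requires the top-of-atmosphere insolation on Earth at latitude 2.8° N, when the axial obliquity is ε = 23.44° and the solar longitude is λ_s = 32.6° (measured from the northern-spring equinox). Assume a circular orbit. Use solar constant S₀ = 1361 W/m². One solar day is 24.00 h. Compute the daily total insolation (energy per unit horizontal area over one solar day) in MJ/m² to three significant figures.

Solar declination: sin δ = sin ε · sin λ_s = sin 23.44° × sin 32.6° = 0.21432, so δ = +12.375°.
cos H₀ = −tan(+2.8°) tan(+12.375°) = -0.0107, H₀ = 1.5815 rad.
Bracket: H₀ sin φ sin δ + cos φ cos δ sin H₀ = 1.5815×0.04885×0.21432 + 0.99881×0.97676×0.99994 = 0.016558 + 0.975539 = 0.992097.
Q̄ = (S₀/π) × [bracket] = (1361/π) × 0.992097 = 429.80 W/m².
Daily total = Q̄ × 24.00 h × 3600 s/h = 429.80 × 24.00 × 3600 / 10⁶ = 37.13 MJ/m².

37.1 MJ/m²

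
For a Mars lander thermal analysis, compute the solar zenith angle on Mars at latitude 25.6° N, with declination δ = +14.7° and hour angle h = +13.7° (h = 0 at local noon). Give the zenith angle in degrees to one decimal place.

θ_z = 16.8°

cos θ_z = sin φ sin δ + cos φ cos δ cos h = 0.109645 + 0.847495 = 0.957140.
θ_z = arccos(0.957140) = 16.8°.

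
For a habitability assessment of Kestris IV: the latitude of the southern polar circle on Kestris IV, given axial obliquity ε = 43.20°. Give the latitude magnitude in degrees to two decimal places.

The polar circle is the lowest latitude that experiences at least one full rotation of continuous darkness at the northern-summer solstice; it lies at |φ| = 90° − ε = 90° − 43.20° = 46.80°.

46.80°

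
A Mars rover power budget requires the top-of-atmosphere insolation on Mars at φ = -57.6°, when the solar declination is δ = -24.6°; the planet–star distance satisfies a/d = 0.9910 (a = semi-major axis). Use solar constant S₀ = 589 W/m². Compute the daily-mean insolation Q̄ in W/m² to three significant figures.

Q̄ ≈ 216 W/m²

cos H₀ = −tan(-57.6°) tan(-24.600°) = -0.7214, H₀ = 2.3767 rad.
Bracket: H₀ sin φ sin δ + cos φ cos δ sin H₀ = 2.3767×-0.84433×-0.41628 + 0.53583×0.90924×0.69248 = 0.835357 + 0.337375 = 1.172732.
Inverse-square distance factor (a/d)² = 0.9910² = 0.982081.
Q̄ = (S₀/π) × 0.982081 × [bracket] = (589/π) × 0.982081 × 1.172732 = 215.9 W/m².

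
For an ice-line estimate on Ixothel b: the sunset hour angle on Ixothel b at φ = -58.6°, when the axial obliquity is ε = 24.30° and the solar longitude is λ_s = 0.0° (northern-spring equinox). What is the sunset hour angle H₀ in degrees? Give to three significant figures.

H₀ = 90.0°

Solar declination: sin δ = sin ε · sin λ_s = sin 24.30° × sin 0.0° = 0.00000, so δ = +0.000°.
cos H₀ = −tan φ · tan δ = −tan(-58.6°) × tan(+0.000°) = 0.0000, so H₀ = 1.5708 rad = 90.00°.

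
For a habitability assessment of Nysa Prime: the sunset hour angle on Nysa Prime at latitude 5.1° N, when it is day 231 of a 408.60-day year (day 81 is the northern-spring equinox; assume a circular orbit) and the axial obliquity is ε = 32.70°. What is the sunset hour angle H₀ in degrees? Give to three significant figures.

Solar longitude: λ_s = 360° × (231 − 81)/408.60 = 132.159°.
sin δ = sin 32.70° × sin 132.159° = 0.40047, so δ = +23.608°.
cos H₀ = −tan φ · tan δ = −tan(+5.1°) × tan(+23.608°) = -0.0390, so H₀ = 1.6098 rad = 92.24°.

H₀ = 92.2°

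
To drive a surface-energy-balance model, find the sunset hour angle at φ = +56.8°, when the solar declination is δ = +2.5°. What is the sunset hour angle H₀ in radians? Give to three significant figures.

cos H₀ = −tan φ · tan δ = −tan(+56.8°) × tan(+2.500°) = -0.0667, so H₀ = 1.6376 rad = 93.83°.

H₀ = 1.64 rad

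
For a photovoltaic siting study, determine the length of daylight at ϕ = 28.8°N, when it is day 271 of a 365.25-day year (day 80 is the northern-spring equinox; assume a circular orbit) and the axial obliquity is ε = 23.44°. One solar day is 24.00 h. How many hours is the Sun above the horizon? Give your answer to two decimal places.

Solar longitude: L_s = 360° × (271 − 80)/365.25 = 188.255°.
sin δ = sin 23.44° × sin 188.255° = -0.05711, so δ = -3.274°.
cos h₀ = −tan ϕ · tan δ = −tan(+28.8°) × tan(-3.274°) = 0.0314, so h₀ = 1.5393 rad = 88.20°.
Daylight = 2h₀/(2π) × 24.00 h = (1.5393/π) × 24.00 = 11.76 h.

11.76 h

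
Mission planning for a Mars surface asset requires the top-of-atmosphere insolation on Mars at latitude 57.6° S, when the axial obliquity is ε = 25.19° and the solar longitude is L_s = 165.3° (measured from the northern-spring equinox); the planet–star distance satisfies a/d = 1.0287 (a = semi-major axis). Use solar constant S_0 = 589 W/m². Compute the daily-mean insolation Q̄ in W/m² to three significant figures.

Q̄ ≈ 78.8 W/m²

Solar declination: sin δ = sin ε · sin L_s = sin 25.19° × sin 165.3° = 0.10800, so δ = +6.200°.
cos h₀ = −tan(-57.6°) tan(+6.200°) = 0.1712, h₀ = 1.3988 rad.
Bracket: h₀ sin ϕ sin δ + cos ϕ cos δ sin h₀ = 1.3988×-0.84433×0.10800 + 0.53583×0.99415×0.98524 = -0.127553 + 0.524833 = 0.397280.
Inverse-square distance factor (a/d)² = 1.0287² = 1.058224.
Q̄ = (S_0/π) × 1.058224 × [bracket] = (589/π) × 1.058224 × 0.397280 = 78.82 W/m².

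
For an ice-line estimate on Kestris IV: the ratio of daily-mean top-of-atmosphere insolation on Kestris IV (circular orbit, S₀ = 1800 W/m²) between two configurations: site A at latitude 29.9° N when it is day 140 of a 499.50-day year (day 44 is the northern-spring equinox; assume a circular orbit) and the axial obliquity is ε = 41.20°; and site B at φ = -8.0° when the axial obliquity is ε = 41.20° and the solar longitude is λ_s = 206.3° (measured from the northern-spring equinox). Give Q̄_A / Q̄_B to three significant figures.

Q̄_A / Q̄_B ≈ 1.22

— Configuration A (φ=+29.9°):
Solar longitude: λ_s = 360° × (140 − 44)/499.50 = 69.189°.
sin δ = sin 41.20° × sin 69.189° = 0.61572, so δ = +38.004°.
cos H₀ = −tan(+29.9°) tan(+38.004°) = -0.4493, H₀ = 2.0368 rad.
Bracket: H₀ sin φ sin δ + cos φ cos δ sin H₀ = 2.0368×0.49849×0.61572 + 0.86690×0.78797×0.89337 = 0.625156 + 0.610253 = 1.235409.
Q̄ = (S₀/π) × [bracket] = (1800/π) × 1.235409 = 707.84 W/m².
— Configuration B (φ=-8.0°):
Solar declination: sin δ = sin ε · sin λ_s = sin 41.20° × sin 206.3° = -0.29185, so δ = -16.969°.
cos H₀ = −tan(-8.0°) tan(-16.969°) = -0.0429, H₀ = 1.6137 rad.
Bracket: H₀ sin φ sin δ + cos φ cos δ sin H₀ = 1.6137×-0.13917×-0.29185 + 0.99027×0.95647×0.99908 = 0.065543 + 0.946292 = 1.011835.
Q̄ = (S₀/π) × [bracket] = (1800/π) × 1.011835 = 579.74 W/m².
Ratio Q̄_A / Q̄_B = 707.84 / 579.74 = 1.221.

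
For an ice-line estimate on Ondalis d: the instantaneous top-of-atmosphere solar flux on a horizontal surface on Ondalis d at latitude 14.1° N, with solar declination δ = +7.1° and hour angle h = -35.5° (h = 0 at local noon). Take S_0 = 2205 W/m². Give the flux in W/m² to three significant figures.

1.79e+03 W/m²

cos θ_z = sin ϕ sin δ + cos ϕ cos δ cos h = 0.030111 + 0.783533 = 0.813644.
Flux = S_0 · cos θ_z = 2205 × 0.813644 = 1794 W/m².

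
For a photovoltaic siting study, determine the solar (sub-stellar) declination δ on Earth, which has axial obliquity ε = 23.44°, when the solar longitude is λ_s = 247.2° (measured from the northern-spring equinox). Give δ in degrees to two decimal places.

sin δ = sin ε · sin λ_s = sin 23.44° × sin 247.2° = -0.366707.
δ = arcsin(-0.366707) = -21.51°.

δ = -21.51°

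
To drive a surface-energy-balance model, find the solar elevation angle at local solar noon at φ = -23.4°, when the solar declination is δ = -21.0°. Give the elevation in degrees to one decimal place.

At local noon the hour angle is zero, so the zenith angle equals |φ − δ| = |-23.4° − (-21.000°)| = 2.400°.
Elevation = 90° − 2.400° = 87.6°.

87.6°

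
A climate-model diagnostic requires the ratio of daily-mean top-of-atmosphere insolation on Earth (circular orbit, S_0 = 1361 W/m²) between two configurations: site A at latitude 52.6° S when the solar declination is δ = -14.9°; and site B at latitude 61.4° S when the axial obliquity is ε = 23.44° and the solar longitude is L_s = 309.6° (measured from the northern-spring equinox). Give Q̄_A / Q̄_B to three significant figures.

— Configuration A (ϕ=-52.6°):
cos h₀ = −tan(-52.6°) tan(-14.900°) = -0.3480, h₀ = 1.9263 rad.
Bracket: h₀ sin ϕ sin δ + cos ϕ cos δ sin h₀ = 1.9263×-0.79441×-0.25713 + 0.60738×0.96638×0.93749 = 0.393479 + 0.550269 = 0.943748.
Q̄ = (S_0/π) × [bracket] = (1361/π) × 0.943748 = 408.85 W/m².
— Configuration B (ϕ=-61.4°):
Solar declination: sin δ = sin ε · sin L_s = sin 23.44° × sin 309.6° = -0.30650, so δ = -17.849°.
cos h₀ = −tan(-61.4°) tan(-17.849°) = -0.5906, h₀ = 2.2026 rad.
Bracket: h₀ sin ϕ sin δ + cos ϕ cos δ sin h₀ = 2.2026×-0.87798×-0.30650 + 0.47869×0.95187×0.80697 = 0.592722 + 0.367696 = 0.960418.
Q̄ = (S_0/π) × [bracket] = (1361/π) × 0.960418 = 416.07 W/m².
Ratio Q̄_A / Q̄_B = 408.85 / 416.07 = 0.9826.

Q̄_A / Q̄_B ≈ 0.983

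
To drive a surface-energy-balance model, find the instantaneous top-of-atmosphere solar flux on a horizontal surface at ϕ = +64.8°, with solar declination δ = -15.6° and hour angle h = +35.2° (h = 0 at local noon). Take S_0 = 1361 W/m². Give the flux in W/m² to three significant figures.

cos θ_z = sin ϕ sin δ + cos ϕ cos δ cos h = -0.243326 + 0.335107 = 0.091781.
Flux = S_0 · cos θ_z = 1361 × 0.091781 = 124.9 W/m².

125 W/m²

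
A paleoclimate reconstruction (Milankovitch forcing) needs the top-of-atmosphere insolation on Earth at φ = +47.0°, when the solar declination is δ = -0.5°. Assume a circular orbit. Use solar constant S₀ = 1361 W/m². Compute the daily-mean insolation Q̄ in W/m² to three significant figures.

Q̄ ≈ 291 W/m²

cos H₀ = −tan(+47.0°) tan(-0.500°) = 0.0094, H₀ = 1.5614 rad.
Bracket: H₀ sin φ sin δ + cos φ cos δ sin H₀ = 1.5614×0.73135×-0.00873 + 0.68200×0.99996×0.99996 = -0.009969 + 0.681945 = 0.671976.
Q̄ = (S₀/π) × [bracket] = (1361/π) × 0.671976 = 291.1 W/m².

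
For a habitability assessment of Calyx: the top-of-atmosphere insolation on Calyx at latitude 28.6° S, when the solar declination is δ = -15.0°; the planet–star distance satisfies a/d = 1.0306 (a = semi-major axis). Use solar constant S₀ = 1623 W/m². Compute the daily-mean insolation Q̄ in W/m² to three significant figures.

Q̄ ≈ 577 W/m²

cos H₀ = −tan(-28.6°) tan(-15.000°) = -0.1461, H₀ = 1.7174 rad.
Bracket: H₀ sin φ sin δ + cos φ cos δ sin H₀ = 1.7174×-0.47869×-0.25882 + 0.87798×0.96593×0.98927 = 0.212776 + 0.838967 = 1.051743.
Inverse-square distance factor (a/d)² = 1.0306² = 1.062136.
Q̄ = (S₀/π) × 1.062136 × [bracket] = (1623/π) × 1.062136 × 1.051743 = 577.1 W/m².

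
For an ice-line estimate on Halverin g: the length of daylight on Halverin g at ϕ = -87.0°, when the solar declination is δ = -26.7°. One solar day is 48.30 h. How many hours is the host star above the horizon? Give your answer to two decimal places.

Sunrise equation: cos h₀ = −tan ϕ · tan δ = -9.5968 ≤ −1, so the host star never sets (polar day) and h₀ = π.
Daylight = 2h₀/(2π) × 48.30 h = (3.1416/π) × 48.30 = 48.30 h.

48.30 h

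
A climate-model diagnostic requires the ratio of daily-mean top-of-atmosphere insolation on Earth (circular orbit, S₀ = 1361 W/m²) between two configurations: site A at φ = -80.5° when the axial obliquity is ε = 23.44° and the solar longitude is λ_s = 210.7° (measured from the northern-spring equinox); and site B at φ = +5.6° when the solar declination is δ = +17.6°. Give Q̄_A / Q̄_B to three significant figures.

Q̄_A / Q̄_B ≈ 0.632

— Configuration A (φ=-80.5°):
Solar declination: sin δ = sin ε · sin λ_s = sin 23.44° × sin 210.7° = -0.20309, so δ = -11.718°.
cos H₀ = −tan(-80.5°) tan(-11.718°) = -1.2394 ≤ −1 ⇒ polar day, H₀ = π.
Bracket: H₀ sin φ sin δ + cos φ cos δ sin H₀ = 3.1416×-0.98629×-0.20309 + 0.16505×0.97916×0.00000 = 0.629280 + 0.000000 = 0.629280.
Q̄ = (S₀/π) × [bracket] = (1361/π) × 0.629280 = 272.62 W/m².
— Configuration B (φ=+5.6°):
cos H₀ = −tan(+5.6°) tan(+17.600°) = -0.0311, H₀ = 1.6019 rad.
Bracket: H₀ sin φ sin δ + cos φ cos δ sin H₀ = 1.6019×0.09758×0.30237 + 0.99523×0.95319×0.99952 = 0.047264 + 0.948188 = 0.995452.
Q̄ = (S₀/π) × [bracket] = (1361/π) × 0.995452 = 431.25 W/m².
Ratio Q̄_A / Q̄_B = 272.62 / 431.25 = 0.6322.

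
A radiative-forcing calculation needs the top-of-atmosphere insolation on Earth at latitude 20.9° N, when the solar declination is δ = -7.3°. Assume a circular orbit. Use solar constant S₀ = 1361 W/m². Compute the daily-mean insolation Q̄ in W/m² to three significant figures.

Q̄ ≈ 371 W/m²

cos H₀ = −tan(+20.9°) tan(-7.300°) = 0.0489, H₀ = 1.5219 rad.
Bracket: H₀ sin φ sin δ + cos φ cos δ sin H₀ = 1.5219×0.35674×-0.12706 + 0.93420×0.99189×0.99880 = -0.068984 + 0.925512 = 0.856528.
Q̄ = (S₀/π) × [bracket] = (1361/π) × 0.856528 = 371.1 W/m².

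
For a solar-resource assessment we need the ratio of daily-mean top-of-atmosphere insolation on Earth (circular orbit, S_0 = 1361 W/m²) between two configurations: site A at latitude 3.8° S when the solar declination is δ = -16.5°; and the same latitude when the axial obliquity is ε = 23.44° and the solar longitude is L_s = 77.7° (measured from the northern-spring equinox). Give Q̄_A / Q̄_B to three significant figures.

— Configuration A (ϕ=-3.8°):
cos h₀ = −tan(-3.8°) tan(-16.500°) = -0.0197, h₀ = 1.5905 rad.
Bracket: h₀ sin ϕ sin δ + cos ϕ cos δ sin h₀ = 1.5905×-0.06627×-0.28402 + 0.99780×0.95882×0.99981 = 0.029936 + 0.956529 = 0.986465.
Q̄ = (S_0/π) × [bracket] = (1361/π) × 0.986465 = 427.36 W/m².
— Configuration B (ϕ=-3.8°):
Solar declination: sin δ = sin ε · sin L_s = sin 23.44° × sin 77.7° = 0.38866, so δ = +22.871°.
cos h₀ = −tan(-3.8°) tan(+22.871°) = 0.0280, h₀ = 1.5428 rad.
Bracket: h₀ sin ϕ sin δ + cos ϕ cos δ sin h₀ = 1.5428×-0.06627×0.38866 + 0.99780×0.92138×0.99961 = -0.039737 + 0.918994 = 0.879257.
Q̄ = (S_0/π) × [bracket] = (1361/π) × 0.879257 = 380.91 W/m².
Ratio Q̄_A / Q̄_B = 427.36 / 380.91 = 1.122.

Q̄_A / Q̄_B ≈ 1.12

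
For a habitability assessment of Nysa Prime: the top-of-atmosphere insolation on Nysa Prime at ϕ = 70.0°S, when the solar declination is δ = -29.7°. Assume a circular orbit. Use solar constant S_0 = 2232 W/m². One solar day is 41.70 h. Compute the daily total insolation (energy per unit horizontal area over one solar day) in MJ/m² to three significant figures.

156 MJ/m²

cos h₀ = −tan(-70.0°) tan(-29.700°) = -1.5671 ≤ −1 ⇒ polar day, h₀ = π.
Bracket: h₀ sin ϕ sin δ + cos ϕ cos δ sin h₀ = 3.1416×-0.93969×-0.49546 + 0.34202×0.86863×0.00000 = 1.462662 + 0.000000 = 1.462662.
Q̄ = (S_0/π) × [bracket] = (2232/π) × 1.462662 = 1039.2 W/m².
Daily total = Q̄ × 41.70 h × 3600 s/h = 1039.2 × 41.70 × 3600 / 10⁶ = 156.0 MJ/m².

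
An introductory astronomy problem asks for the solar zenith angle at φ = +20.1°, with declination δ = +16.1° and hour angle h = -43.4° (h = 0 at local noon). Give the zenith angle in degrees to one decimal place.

θ_z = 41.3°

cos θ_z = sin φ sin δ + cos φ cos δ cos h = 0.095302 + 0.655561 = 0.750863.
θ_z = arccos(0.750863) = 41.3°.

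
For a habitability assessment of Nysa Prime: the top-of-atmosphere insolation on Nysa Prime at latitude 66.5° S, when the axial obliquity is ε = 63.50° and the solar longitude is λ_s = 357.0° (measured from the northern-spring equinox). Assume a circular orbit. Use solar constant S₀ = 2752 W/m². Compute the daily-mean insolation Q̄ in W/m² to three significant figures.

Q̄ ≈ 410 W/m²

Solar declination: sin δ = sin ε · sin λ_s = sin 63.50° × sin 357.0° = -0.04684, so δ = -2.685°.
cos H₀ = −tan(-66.5°) tan(-2.685°) = -0.1078, H₀ = 1.6788 rad.
Bracket: H₀ sin φ sin δ + cos φ cos δ sin H₀ = 1.6788×-0.91706×-0.04684 + 0.39875×0.99890×0.99417 = 0.072113 + 0.395989 = 0.468102.
Q̄ = (S₀/π) × [bracket] = (2752/π) × 0.468102 = 410.1 W/m².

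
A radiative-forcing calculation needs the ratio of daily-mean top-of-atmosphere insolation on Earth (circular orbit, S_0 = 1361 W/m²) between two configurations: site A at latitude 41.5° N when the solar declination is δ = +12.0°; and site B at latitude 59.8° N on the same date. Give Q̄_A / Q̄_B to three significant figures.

— Configuration A (ϕ=+41.5°):
cos h₀ = −tan(+41.5°) tan(+12.000°) = -0.1881, h₀ = 1.7600 rad.
Bracket: h₀ sin ϕ sin δ + cos ϕ cos δ sin h₀ = 1.7600×0.66262×0.20791 + 0.74896×0.97815×0.98216 = 0.242467 + 0.719526 = 0.961993.
Q̄ = (S_0/π) × [bracket] = (1361/π) × 0.961993 = 416.75 W/m².
— Configuration B (ϕ=+59.8°):
cos h₀ = −tan(+59.8°) tan(+12.000°) = -0.3652, h₀ = 1.9447 rad.
Bracket: h₀ sin ϕ sin δ + cos ϕ cos δ sin h₀ = 1.9447×0.86427×0.20791 + 0.50302×0.97815×0.93093 = 0.349444 + 0.458045 = 0.807489.
Q̄ = (S_0/π) × [bracket] = (1361/π) × 0.807489 = 349.82 W/m².
Ratio Q̄_A / Q̄_B = 416.75 / 349.82 = 1.191.

Q̄_A / Q̄_B ≈ 1.19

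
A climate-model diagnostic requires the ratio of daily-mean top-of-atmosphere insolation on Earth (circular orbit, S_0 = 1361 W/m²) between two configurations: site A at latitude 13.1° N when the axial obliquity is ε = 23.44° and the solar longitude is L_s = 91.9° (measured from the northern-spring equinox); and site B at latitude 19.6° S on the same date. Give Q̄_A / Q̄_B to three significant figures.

— Configuration A (ϕ=+13.1°):
Solar declination: sin δ = sin ε · sin L_s = sin 23.44° × sin 91.9° = 0.39757, so δ = +23.426°.
cos h₀ = −tan(+13.1°) tan(+23.426°) = -0.1008, h₀ = 1.6718 rad.
Bracket: h₀ sin ϕ sin δ + cos ϕ cos δ sin h₀ = 1.6718×0.22665×0.39757 + 0.97398×0.91757×0.99490 = 0.150645 + 0.889137 = 1.039782.
Q̄ = (S_0/π) × [bracket] = (1361/π) × 1.039782 = 450.45 W/m².
— Configuration B (ϕ=-19.6°):
cos h₀ = −tan(-19.6°) tan(+23.426°) = 0.1543, h₀ = 1.4159 rad.
Bracket: h₀ sin ϕ sin δ + cos ϕ cos δ sin h₀ = 1.4159×-0.33545×0.39757 + 0.94206×0.91757×0.98803 = -0.188831 + 0.854059 = 0.665228.
Q̄ = (S_0/π) × [bracket] = (1361/π) × 0.665228 = 288.19 W/m².
Ratio Q̄_A / Q̄_B = 450.45 / 288.19 = 1.563.

Q̄_A / Q̄_B ≈ 1.56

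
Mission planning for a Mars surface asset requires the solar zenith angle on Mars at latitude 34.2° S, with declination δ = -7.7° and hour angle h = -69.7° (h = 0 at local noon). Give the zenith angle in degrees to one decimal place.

cos θ_z = sin φ sin δ + cos φ cos δ cos h = 0.075311 + 0.284356 = 0.359667.
θ_z = arccos(0.359667) = 68.9°.

θ_z = 68.9°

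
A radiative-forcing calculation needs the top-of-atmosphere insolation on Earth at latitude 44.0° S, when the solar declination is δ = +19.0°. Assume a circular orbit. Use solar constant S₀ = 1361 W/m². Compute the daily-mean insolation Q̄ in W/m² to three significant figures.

Q̄ ≈ 157 W/m²

cos H₀ = −tan(-44.0°) tan(+19.000°) = 0.3325, H₀ = 1.2318 rad.
Bracket: H₀ sin φ sin δ + cos φ cos δ sin H₀ = 1.2318×-0.69466×0.32557 + 0.71934×0.94552×0.94310 = -0.278584 + 0.641450 = 0.362866.
Q̄ = (S₀/π) × [bracket] = (1361/π) × 0.362866 = 157.2 W/m².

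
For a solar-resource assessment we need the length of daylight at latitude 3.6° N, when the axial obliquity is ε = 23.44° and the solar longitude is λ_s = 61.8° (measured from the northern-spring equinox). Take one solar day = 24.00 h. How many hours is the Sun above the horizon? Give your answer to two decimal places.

Solar declination: sin δ = sin ε · sin λ_s = sin 23.44° × sin 61.8° = 0.35057, so δ = +20.522°.
cos H₀ = −tan φ · tan δ = −tan(+3.6°) × tan(+20.522°) = -0.0236, so H₀ = 1.5943 rad = 91.35°.
Daylight = 2H₀/(2π) × 24.00 h = (1.5943/π) × 24.00 = 12.18 h.

12.18 h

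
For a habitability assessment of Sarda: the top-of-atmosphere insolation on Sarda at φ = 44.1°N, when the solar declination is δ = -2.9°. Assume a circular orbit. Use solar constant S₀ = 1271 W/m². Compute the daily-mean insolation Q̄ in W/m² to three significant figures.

Q̄ ≈ 268 W/m²

cos H₀ = −tan(+44.1°) tan(-2.900°) = 0.0491, H₀ = 1.5217 rad.
Bracket: H₀ sin φ sin δ + cos φ cos δ sin H₀ = 1.5217×0.69591×-0.05059 + 0.71813×0.99872×0.99879 = -0.053573 + 0.716343 = 0.662770.
Q̄ = (S₀/π) × [bracket] = (1271/π) × 0.662770 = 268.1 W/m².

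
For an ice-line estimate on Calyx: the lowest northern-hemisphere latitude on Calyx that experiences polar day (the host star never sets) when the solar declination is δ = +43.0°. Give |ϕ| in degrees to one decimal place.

Polar day requires cos h₀ = −tan ϕ tan δ ≤ −1, i.e. tan ϕ tan δ ≥ 1.
The boundary is |tan ϕ| · |tan δ| = 1, so |ϕ| = 90° − |δ| = 90° − 43.0° = 47.0° in the northern hemisphere.

|ϕ| = 47.0°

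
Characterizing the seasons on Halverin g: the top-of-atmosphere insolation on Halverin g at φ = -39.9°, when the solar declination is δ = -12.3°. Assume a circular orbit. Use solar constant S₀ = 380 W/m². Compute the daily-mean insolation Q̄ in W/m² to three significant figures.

cos H₀ = −tan(-39.9°) tan(-12.300°) = -0.1823, H₀ = 1.7541 rad.
Bracket: H₀ sin φ sin δ + cos φ cos δ sin H₀ = 1.7541×-0.64145×-0.21303 + 0.76717×0.97705×0.98324 = 0.239694 + 0.737001 = 0.976695.
Q̄ = (S₀/π) × [bracket] = (380/π) × 0.976695 = 118.1 W/m².

Q̄ ≈ 118 W/m²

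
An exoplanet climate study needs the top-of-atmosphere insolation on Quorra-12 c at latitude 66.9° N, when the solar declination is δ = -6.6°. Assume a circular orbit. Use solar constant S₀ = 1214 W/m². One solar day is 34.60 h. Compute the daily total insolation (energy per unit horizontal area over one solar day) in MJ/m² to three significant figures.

11.5 MJ/m²

cos H₀ = −tan(+66.9°) tan(-6.600°) = 0.2713, H₀ = 1.2961 rad.
Bracket: H₀ sin φ sin δ + cos φ cos δ sin H₀ = 1.2961×0.91982×-0.11494 + 0.39234×0.99337×0.96250 = -0.137029 + 0.375124 = 0.238095.
Q̄ = (S₀/π) × [bracket] = (1214/π) × 0.238095 = 92.007 W/m².
Daily total = Q̄ × 34.60 h × 3600 s/h = 92.007 × 34.60 × 3600 / 10⁶ = 11.46 MJ/m².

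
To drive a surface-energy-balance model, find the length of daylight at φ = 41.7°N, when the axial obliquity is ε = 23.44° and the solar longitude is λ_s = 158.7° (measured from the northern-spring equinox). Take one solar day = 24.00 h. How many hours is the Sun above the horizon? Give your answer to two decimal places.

13.00 h

Solar declination: sin δ = sin ε · sin λ_s = sin 23.44° × sin 158.7° = 0.14450, so δ = +8.308°.
cos H₀ = −tan φ · tan δ = −tan(+41.7°) × tan(+8.308°) = -0.1301, so H₀ = 1.7013 rad = 97.48°.
Daylight = 2H₀/(2π) × 24.00 h = (1.7013/π) × 24.00 = 13.00 h.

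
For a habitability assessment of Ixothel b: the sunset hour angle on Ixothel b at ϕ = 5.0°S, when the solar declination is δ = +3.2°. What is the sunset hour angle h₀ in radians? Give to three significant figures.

h₀ = 1.57 rad

cos h₀ = −tan ϕ · tan δ = −tan(-5.0°) × tan(+3.200°) = 0.0049, so h₀ = 1.5659 rad = 89.72°.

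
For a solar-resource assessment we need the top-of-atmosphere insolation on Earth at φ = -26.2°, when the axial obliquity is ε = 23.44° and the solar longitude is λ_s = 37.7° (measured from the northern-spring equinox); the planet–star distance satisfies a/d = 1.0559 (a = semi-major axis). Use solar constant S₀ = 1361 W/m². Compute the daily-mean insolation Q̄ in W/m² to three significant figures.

Q̄ ≈ 342 W/m²

Solar declination: sin δ = sin ε · sin λ_s = sin 23.44° × sin 37.7° = 0.24326, so δ = +14.079°.
cos H₀ = −tan(-26.2°) tan(+14.079°) = 0.1234, H₀ = 1.4471 rad.
Bracket: H₀ sin φ sin δ + cos φ cos δ sin H₀ = 1.4471×-0.44151×0.24326 + 0.89726×0.96996×0.99236 = -0.155421 + 0.863657 = 0.708236.
Inverse-square distance factor (a/d)² = 1.0559² = 1.114925.
Q̄ = (S₀/π) × 1.114925 × [bracket] = (1361/π) × 1.114925 × 0.708236 = 342.1 W/m².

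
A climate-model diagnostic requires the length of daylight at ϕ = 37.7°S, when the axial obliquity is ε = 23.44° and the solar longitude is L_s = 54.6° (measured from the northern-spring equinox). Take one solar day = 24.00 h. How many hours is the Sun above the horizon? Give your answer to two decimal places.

9.95 h

Solar declination: sin δ = sin ε · sin L_s = sin 23.44° × sin 54.6° = 0.32425, so δ = +18.920°.
cos h₀ = −tan ϕ · tan δ = −tan(-37.7°) × tan(+18.920°) = 0.2649, so h₀ = 1.3027 rad = 74.64°.
Daylight = 2h₀/(2π) × 24.00 h = (1.3027/π) × 24.00 = 9.95 h.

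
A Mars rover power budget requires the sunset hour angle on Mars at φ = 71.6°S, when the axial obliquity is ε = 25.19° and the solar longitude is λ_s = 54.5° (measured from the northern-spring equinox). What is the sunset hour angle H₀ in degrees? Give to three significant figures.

Solar declination: sin δ = sin ε · sin λ_s = sin 25.19° × sin 54.5° = 0.34650, so δ = +20.274°.
cos H₀ = −tan φ · tan δ = 1.1104 ≥ 1, so the Sun never rises (polar night) and H₀ = 0.

H₀ = 0.00°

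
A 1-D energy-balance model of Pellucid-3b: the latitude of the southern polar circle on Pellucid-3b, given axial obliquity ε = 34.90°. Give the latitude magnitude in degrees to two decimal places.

55.10°

The polar circle is the lowest latitude that experiences at least one full rotation of continuous darkness at the northern-summer solstice; it lies at |ϕ| = 90° − ε = 90° − 34.90° = 55.10°.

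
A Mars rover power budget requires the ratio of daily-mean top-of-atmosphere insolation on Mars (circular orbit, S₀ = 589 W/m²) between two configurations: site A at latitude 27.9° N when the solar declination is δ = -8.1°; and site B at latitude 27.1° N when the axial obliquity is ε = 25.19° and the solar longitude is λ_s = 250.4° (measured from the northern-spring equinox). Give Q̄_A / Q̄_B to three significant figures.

— Configuration A (φ=+27.9°):
cos H₀ = −tan(+27.9°) tan(-8.100°) = 0.0754, H₀ = 1.4954 rad.
Bracket: H₀ sin φ sin δ + cos φ cos δ sin H₀ = 1.4954×0.46793×-0.14090 + 0.88377×0.99002×0.99716 = -0.098594 + 0.872465 = 0.773871.
Q̄ = (S₀/π) × [bracket] = (589/π) × 0.773871 = 145.09 W/m².
— Configuration B (φ=+27.1°):
Solar declination: sin δ = sin ε · sin λ_s = sin 25.19° × sin 250.4° = -0.40096, so δ = -23.638°.
cos H₀ = −tan(+27.1°) tan(-23.638°) = 0.2240, H₀ = 1.3449 rad.
Bracket: H₀ sin φ sin δ + cos φ cos δ sin H₀ = 1.3449×0.45554×-0.40096 + 0.89021×0.91610×0.97460 = -0.245650 + 0.794807 = 0.549157.
Q̄ = (S₀/π) × [bracket] = (589/π) × 0.549157 = 102.96 W/m².
Ratio Q̄_A / Q̄_B = 145.09 / 102.96 = 1.409.

Q̄_A / Q̄_B ≈ 1.41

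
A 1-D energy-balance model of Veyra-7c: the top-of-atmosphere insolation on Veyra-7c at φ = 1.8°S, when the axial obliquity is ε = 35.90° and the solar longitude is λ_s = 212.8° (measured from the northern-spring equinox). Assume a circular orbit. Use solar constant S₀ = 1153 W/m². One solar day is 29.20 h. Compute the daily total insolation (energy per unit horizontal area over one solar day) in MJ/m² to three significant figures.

37.2 MJ/m²

Solar declination: sin δ = sin ε · sin λ_s = sin 35.90° × sin 212.8° = -0.31764, so δ = -18.520°.
cos H₀ = −tan(-1.8°) tan(-18.520°) = -0.0105, H₀ = 1.5813 rad.
Bracket: H₀ sin φ sin δ + cos φ cos δ sin H₀ = 1.5813×-0.03141×-0.31764 + 0.99951×0.94821×0.99994 = 0.015777 + 0.947689 = 0.963466.
Q̄ = (S₀/π) × [bracket] = (1153/π) × 0.963466 = 353.60 W/m².
Daily total = Q̄ × 29.20 h × 3600 s/h = 353.60 × 29.20 × 3600 / 10⁶ = 37.17 MJ/m².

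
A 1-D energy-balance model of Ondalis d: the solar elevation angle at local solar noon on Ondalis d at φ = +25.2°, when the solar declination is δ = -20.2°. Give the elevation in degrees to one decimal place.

At local noon the hour angle is zero, so the zenith angle equals |φ − δ| = |+25.2° − (-20.200°)| = 45.400°.
Elevation = 90° − 45.400° = 44.6°.

44.6°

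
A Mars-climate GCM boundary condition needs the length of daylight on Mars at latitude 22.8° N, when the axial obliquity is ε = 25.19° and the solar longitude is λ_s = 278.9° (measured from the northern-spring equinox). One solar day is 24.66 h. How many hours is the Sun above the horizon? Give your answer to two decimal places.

10.79 h

Solar declination: sin δ = sin ε · sin λ_s = sin 25.19° × sin 278.9° = -0.42050, so δ = -24.866°.
cos H₀ = −tan φ · tan δ = −tan(+22.8°) × tan(-24.866°) = 0.1948, so H₀ = 1.3747 rad = 78.77°.
Daylight = 2H₀/(2π) × 24.66 h = (1.3747/π) × 24.66 = 10.79 h.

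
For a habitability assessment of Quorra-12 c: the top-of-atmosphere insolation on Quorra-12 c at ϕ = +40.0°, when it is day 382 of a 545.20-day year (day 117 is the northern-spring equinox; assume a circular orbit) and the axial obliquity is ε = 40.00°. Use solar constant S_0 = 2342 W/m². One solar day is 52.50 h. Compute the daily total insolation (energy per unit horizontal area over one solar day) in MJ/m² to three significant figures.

116 MJ/m²

Solar longitude: L_s = 360° × (382 − 117)/545.20 = 174.982°.
sin δ = sin 40.00° × sin 174.982° = 0.05623, so δ = +3.223°.
cos h₀ = −tan(+40.0°) tan(+3.223°) = -0.0473, h₀ = 1.6181 rad.
Bracket: h₀ sin ϕ sin δ + cos ϕ cos δ sin h₀ = 1.6181×0.64279×0.05623 + 0.76604×0.99842×0.99888 = 0.058485 + 0.763973 = 0.822458.
Q̄ = (S_0/π) × [bracket] = (2342/π) × 0.822458 = 613.13 W/m².
Daily total = Q̄ × 52.50 h × 3600 s/h = 613.13 × 52.50 × 3600 / 10⁶ = 115.9 MJ/m².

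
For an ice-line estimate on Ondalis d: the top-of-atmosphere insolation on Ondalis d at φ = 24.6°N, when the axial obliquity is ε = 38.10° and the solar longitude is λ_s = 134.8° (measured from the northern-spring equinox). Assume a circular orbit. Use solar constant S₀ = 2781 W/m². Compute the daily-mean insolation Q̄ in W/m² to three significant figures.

Q̄ ≈ 995 W/m²

Solar declination: sin δ = sin ε · sin λ_s = sin 38.10° × sin 134.8° = 0.43783, so δ = +25.966°.
cos H₀ = −tan(+24.6°) tan(+25.966°) = -0.2230, H₀ = 1.7956 rad.
Bracket: H₀ sin φ sin δ + cos φ cos δ sin H₀ = 1.7956×0.41628×0.43783 + 0.90924×0.89906×0.97483 = 0.327266 + 0.796886 = 1.124152.
Q̄ = (S₀/π) × [bracket] = (2781/π) × 1.124152 = 995.1 W/m².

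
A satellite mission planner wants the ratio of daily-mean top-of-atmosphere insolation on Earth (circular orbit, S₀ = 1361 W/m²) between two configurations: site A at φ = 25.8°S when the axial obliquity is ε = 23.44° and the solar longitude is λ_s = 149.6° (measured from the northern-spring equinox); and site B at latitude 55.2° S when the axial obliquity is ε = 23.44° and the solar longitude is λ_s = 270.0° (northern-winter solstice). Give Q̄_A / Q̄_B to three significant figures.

— Configuration A (φ=-25.8°):
Solar declination: sin δ = sin ε · sin λ_s = sin 23.44° × sin 149.6° = 0.20129, so δ = +11.613°.
cos H₀ = −tan(-25.8°) tan(+11.613°) = 0.0993, H₀ = 1.4713 rad.
Bracket: H₀ sin φ sin δ + cos φ cos δ sin H₀ = 1.4713×-0.43523×0.20129 + 0.90032×0.97953×0.99505 = -0.128897 + 0.877525 = 0.748628.
Q̄ = (S₀/π) × [bracket] = (1361/π) × 0.748628 = 324.32 W/m².
— Configuration B (φ=-55.2°):
Solar declination: sin δ = sin ε · sin λ_s = sin 23.44° × sin 270.0° = -0.39779, so δ = -23.440°.
cos H₀ = −tan(-55.2°) tan(-23.440°) = -0.6238, H₀ = 2.2444 rad.
Bracket: H₀ sin φ sin δ + cos φ cos δ sin H₀ = 2.2444×-0.82115×-0.39779 + 0.57071×0.91748×0.78157 = 0.733123 + 0.409242 = 1.142365.
Q̄ = (S₀/π) × [bracket] = (1361/π) × 1.142365 = 494.90 W/m².
Ratio Q̄_A / Q̄_B = 324.32 / 494.90 = 0.6553.

Q̄_A / Q̄_B ≈ 0.655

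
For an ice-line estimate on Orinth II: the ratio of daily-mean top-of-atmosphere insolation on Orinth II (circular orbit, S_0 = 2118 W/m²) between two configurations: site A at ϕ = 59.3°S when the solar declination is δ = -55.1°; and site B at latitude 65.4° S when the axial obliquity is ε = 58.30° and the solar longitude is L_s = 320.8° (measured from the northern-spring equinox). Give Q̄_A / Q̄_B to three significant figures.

— Configuration A (ϕ=-59.3°):
cos h₀ = −tan(-59.3°) tan(-55.100°) = -2.4142 ≤ −1 ⇒ polar day, h₀ = π.
Bracket: h₀ sin ϕ sin δ + cos ϕ cos δ sin h₀ = 3.1416×-0.85985×-0.82015 + 0.51054×0.57215×0.00000 = 2.215475 + 0.000000 = 2.215475.
Q̄ = (S_0/π) × [bracket] = (2118/π) × 2.215475 = 1493.6 W/m².
— Configuration B (ϕ=-65.4°):
Solar declination: sin δ = sin ε · sin L_s = sin 58.30° × sin 320.8° = -0.53774, so δ = -32.530°.
cos h₀ = −tan(-65.4°) tan(-32.530°) = -1.3931 ≤ −1 ⇒ polar day, h₀ = π.
Bracket: h₀ sin ϕ sin δ + cos ϕ cos δ sin h₀ = 3.1416×-0.90924×-0.53774 + 0.41628×0.84311×0.00000 = 1.536037 + 0.000000 = 1.536037.
Q̄ = (S_0/π) × [bracket] = (2118/π) × 1.536037 = 1035.6 W/m².
Ratio Q̄_A / Q̄_B = 1493.6 / 1035.6 = 1.442.

Q̄_A / Q̄_B ≈ 1.44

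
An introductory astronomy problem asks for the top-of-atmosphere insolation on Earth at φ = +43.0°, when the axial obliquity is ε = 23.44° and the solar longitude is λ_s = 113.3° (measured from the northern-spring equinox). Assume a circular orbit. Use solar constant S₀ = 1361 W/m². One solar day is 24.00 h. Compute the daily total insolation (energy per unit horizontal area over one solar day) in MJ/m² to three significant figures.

41.9 MJ/m²

Solar declination: sin δ = sin ε · sin λ_s = sin 23.44° × sin 113.3° = 0.36535, so δ = +21.429°.
cos H₀ = −tan(+43.0°) tan(+21.429°) = -0.3660, H₀ = 1.9455 rad.
Bracket: H₀ sin φ sin δ + cos φ cos δ sin H₀ = 1.9455×0.68200×0.36535 + 0.73135×0.93087×0.93062 = 0.484758 + 0.633558 = 1.118316.
Q̄ = (S₀/π) × [bracket] = (1361/π) × 1.118316 = 484.48 W/m².
Daily total = Q̄ × 24.00 h × 3600 s/h = 484.48 × 24.00 × 3600 / 10⁶ = 41.86 MJ/m².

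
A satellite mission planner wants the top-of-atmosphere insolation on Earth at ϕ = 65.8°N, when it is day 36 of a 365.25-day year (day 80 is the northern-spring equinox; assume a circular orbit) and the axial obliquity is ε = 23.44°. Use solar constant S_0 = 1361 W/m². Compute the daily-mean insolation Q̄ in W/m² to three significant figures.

Solar longitude: L_s = 360° × (36 − 80)/365.25 = -43.368°, i.e. -43.368° + 360° = 316.632°.
sin δ = sin 23.44° × sin 316.632° = -0.27315, so δ = -15.852°.
cos h₀ = −tan(+65.8°) tan(-15.852°) = 0.6318, h₀ = 0.8869 rad.
Bracket: h₀ sin ϕ sin δ + cos ϕ cos δ sin h₀ = 0.8869×0.91212×-0.27315 + 0.40992×0.96197×0.77512 = -0.220967 + 0.305654 = 0.084687.
Q̄ = (S_0/π) × [bracket] = (1361/π) × 0.084687 = 36.69 W/m².

Q̄ ≈ 36.7 W/m²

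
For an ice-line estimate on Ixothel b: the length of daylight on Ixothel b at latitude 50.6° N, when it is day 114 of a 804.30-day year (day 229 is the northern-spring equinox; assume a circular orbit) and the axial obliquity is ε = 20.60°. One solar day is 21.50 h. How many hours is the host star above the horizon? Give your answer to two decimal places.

Solar longitude: λ_s = 360° × (114 − 229)/804.30 = -51.473°, i.e. -51.473° + 360° = 308.527°.
sin δ = sin 20.60° × sin 308.527° = -0.27525, so δ = -15.977°.
cos H₀ = −tan φ · tan δ = −tan(+50.6°) × tan(-15.977°) = 0.3486, so H₀ = 1.2148 rad = 69.60°.
Daylight = 2H₀/(2π) × 21.50 h = (1.2148/π) × 21.50 = 8.31 h.

8.31 h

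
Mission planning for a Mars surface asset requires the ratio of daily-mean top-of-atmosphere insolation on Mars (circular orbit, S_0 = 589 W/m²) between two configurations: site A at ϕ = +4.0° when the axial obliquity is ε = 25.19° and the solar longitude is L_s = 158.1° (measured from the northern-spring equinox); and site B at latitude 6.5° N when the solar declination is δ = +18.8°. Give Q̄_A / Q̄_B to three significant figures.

— Configuration A (ϕ=+4.0°):
Solar declination: sin δ = sin ε · sin L_s = sin 25.19° × sin 158.1° = 0.15875, so δ = +9.134°.
cos h₀ = −tan(+4.0°) tan(+9.134°) = -0.0112, h₀ = 1.5820 rad.
Bracket: h₀ sin ϕ sin δ + cos ϕ cos δ sin h₀ = 1.5820×0.06976×0.15875 + 0.99756×0.98732×0.99994 = 0.017520 + 0.984852 = 1.002372.
Q̄ = (S_0/π) × [bracket] = (589/π) × 1.002372 = 187.93 W/m².
— Configuration B (ϕ=+6.5°):
cos h₀ = −tan(+6.5°) tan(+18.800°) = -0.0388, h₀ = 1.6096 rad.
Bracket: h₀ sin ϕ sin δ + cos ϕ cos δ sin h₀ = 1.6096×0.11320×0.32227 + 0.99357×0.94665×0.99925 = 0.058720 + 0.939858 = 0.998578.
Q̄ = (S_0/π) × [bracket] = (589/π) × 0.998578 = 187.22 W/m².
Ratio Q̄_A / Q̄_B = 187.93 / 187.22 = 1.004.

Q̄_A / Q̄_B ≈ 1.00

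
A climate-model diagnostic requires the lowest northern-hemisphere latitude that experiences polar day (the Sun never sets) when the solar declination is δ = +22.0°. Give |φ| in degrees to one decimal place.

Polar day requires cos H₀ = −tan φ tan δ ≤ −1, i.e. tan φ tan δ ≥ 1.
The boundary is |tan φ| · |tan δ| = 1, so |φ| = 90° − |δ| = 90° − 22.0° = 68.0° in the northern hemisphere.

|φ| = 68.0°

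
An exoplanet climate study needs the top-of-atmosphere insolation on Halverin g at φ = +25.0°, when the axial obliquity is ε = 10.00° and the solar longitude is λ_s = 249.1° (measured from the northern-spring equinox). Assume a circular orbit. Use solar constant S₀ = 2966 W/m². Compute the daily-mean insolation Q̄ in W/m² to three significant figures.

Solar declination: sin δ = sin ε · sin λ_s = sin 10.00° × sin 249.1° = -0.16222, so δ = -9.336°.
cos H₀ = −tan(+25.0°) tan(-9.336°) = 0.0767, H₀ = 1.4941 rad.
Bracket: H₀ sin φ sin δ + cos φ cos δ sin H₀ = 1.4941×0.42262×-0.16222 + 0.90631×0.98675×0.99706 = -0.102432 + 0.891672 = 0.789240.
Q̄ = (S₀/π) × [bracket] = (2966/π) × 0.789240 = 745.1 W/m².

Q̄ ≈ 745 W/m²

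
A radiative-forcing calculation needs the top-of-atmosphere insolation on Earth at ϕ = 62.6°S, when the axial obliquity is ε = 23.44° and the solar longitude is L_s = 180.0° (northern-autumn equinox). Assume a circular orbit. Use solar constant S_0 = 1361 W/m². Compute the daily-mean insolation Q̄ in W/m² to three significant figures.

Q̄ ≈ 199 W/m²

Solar declination: sin δ = sin ε · sin L_s = sin 23.44° × sin 180.0° = 0.00000, so δ = +0.000°.
cos h₀ = −tan(-62.6°) tan(+0.000°) = 0.0000, h₀ = 1.5708 rad.
Bracket: h₀ sin ϕ sin δ + cos ϕ cos δ sin h₀ = 1.5708×-0.88782×0.00000 + 0.46020×1.00000×1.00000 = -0.000000 + 0.460200 = 0.460200.
Q̄ = (S_0/π) × [bracket] = (1361/π) × 0.460200 = 199.4 W/m².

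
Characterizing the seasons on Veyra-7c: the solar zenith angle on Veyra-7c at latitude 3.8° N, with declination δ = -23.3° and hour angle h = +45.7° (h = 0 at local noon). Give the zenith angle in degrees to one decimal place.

cos θ_z = sin ϕ sin δ + cos ϕ cos δ cos h = -0.026214 + 0.640047 = 0.613833.
θ_z = arccos(0.613833) = 52.1°.

θ_z = 52.1°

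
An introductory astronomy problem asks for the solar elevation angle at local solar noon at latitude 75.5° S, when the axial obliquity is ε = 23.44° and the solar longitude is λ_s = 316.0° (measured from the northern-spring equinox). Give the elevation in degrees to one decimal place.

Solar declination: sin δ = sin ε · sin λ_s = sin 23.44° × sin 316.0° = -0.27633, so δ = -16.041°.
At local noon the hour angle is zero, so the zenith angle equals |φ − δ| = |-75.5° − (-16.041°)| = 59.459°.
Elevation = 90° − 59.459° = 30.5°.

30.5°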